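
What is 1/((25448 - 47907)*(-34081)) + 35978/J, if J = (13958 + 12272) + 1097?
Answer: 27538467117389/20916773866533 ≈ 1.3166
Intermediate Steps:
J = 27327 (J = 26230 + 1097 = 27327)
1/((25448 - 47907)*(-34081)) + 35978/J = 1/((25448 - 47907)*(-34081)) + 35978/27327 = -1/34081/(-22459) + 35978*(1/27327) = -1/22459*(-1/34081) + 35978/27327 = 1/765425179 + 35978/27327 = 27538467117389/20916773866533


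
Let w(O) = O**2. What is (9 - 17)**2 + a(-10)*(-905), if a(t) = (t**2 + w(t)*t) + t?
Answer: 823614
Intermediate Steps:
a(t) = t + t**2 + t**3 (a(t) = (t**2 + t**2*t) + t = (t**2 + t**3) + t = t + t**2 + t**3)
(9 - 17)**2 + a(-10)*(-905) = (9 - 17)**2 - 10*(1 - 10 + (-10)**2)*(-905) = (-8)**2 - 10*(1 - 10 + 100)*(-905) = 64 - 10*91*(-905) = 64 - 910*(-905) = 64 + 823550 = 823614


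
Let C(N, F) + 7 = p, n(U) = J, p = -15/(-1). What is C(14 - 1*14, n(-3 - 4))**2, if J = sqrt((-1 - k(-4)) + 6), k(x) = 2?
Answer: 64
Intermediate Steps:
J = sqrt(3) (J = sqrt((-1 - 1*2) + 6) = sqrt((-1 - 2) + 6) = sqrt(-3 + 6) = sqrt(3) ≈ 1.7320)
p = 15 (p = -15*(-1) = 15)
n(U) = sqrt(3)
C(N, F) = 8 (C(N, F) = -7 + 15 = 8)
C(14 - 1*14, n(-3 - 4))**2 = 8**2 = 64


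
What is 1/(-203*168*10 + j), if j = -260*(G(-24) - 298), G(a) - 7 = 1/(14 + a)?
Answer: -1/265354 ≈ -3.7685e-6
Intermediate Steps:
G(a) = 7 + 1/(14 + a)
j = 75686 (j = -260*((99 + 7*(-24))/(14 - 24) - 298) = -260*((99 - 168)/(-10) - 298) = -260*(-⅒*(-69) - 298) = -260*(69/10 - 298) = -260*(-2911/10) = 75686)
1/(-203*168*10 + j) = 1/(-203*168*10 + 75686) = 1/(-34104*10 + 75686) = 1/(-341040 + 75686) = 1/(-265354) = -1/265354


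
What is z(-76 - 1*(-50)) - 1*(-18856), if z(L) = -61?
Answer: 18795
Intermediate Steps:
z(-76 - 1*(-50)) - 1*(-18856) = -61 - 1*(-18856) = -61 + 18856 = 18795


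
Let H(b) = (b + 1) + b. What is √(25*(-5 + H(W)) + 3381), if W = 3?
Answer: √3431 ≈ 58.575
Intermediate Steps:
H(b) = 1 + 2*b (H(b) = (1 + b) + b = 1 + 2*b)
√(25*(-5 + H(W)) + 3381) = √(25*(-5 + (1 + 2*3)) + 3381) = √(25*(-5 + (1 + 6)) + 3381) = √(25*(-5 + 7) + 3381) = √(25*2 + 3381) = √(50 + 3381) = √3431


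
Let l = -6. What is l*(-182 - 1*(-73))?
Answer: 654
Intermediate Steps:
l*(-182 - 1*(-73)) = -6*(-182 - 1*(-73)) = -6*(-182 + 73) = -6*(-109) = 654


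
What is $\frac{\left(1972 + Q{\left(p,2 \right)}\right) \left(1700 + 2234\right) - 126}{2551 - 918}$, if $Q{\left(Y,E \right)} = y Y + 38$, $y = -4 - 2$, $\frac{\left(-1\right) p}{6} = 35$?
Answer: $\frac{12864054}{1633} \approx 7877.6$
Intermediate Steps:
$p = -210$ ($p = \left(-6\right) 35 = -210$)
$y = -6$
$Q{\left(Y,E \right)} = 38 - 6 Y$ ($Q{\left(Y,E \right)} = - 6 Y + 38 = 38 - 6 Y$)
$\frac{\left(1972 + Q{\left(p,2 \right)}\right) \left(1700 + 2234\right) - 126}{2551 - 918} = \frac{\left(1972 + \left(38 - -1260\right)\right) \left(1700 + 2234\right) - 126}{2551 - 918} = \frac{\left(1972 + \left(38 + 1260\right)\right) 3934 - 126}{1633} = \left(\left(1972 + 1298\right) 3934 - 126\right) \frac{1}{1633} = \left(3270 \cdot 3934 - 126\right) \frac{1}{1633} = \left(12864180 - 126\right) \frac{1}{1633} = 12864054 \cdot \frac{1}{1633} = \frac{12864054}{1633}$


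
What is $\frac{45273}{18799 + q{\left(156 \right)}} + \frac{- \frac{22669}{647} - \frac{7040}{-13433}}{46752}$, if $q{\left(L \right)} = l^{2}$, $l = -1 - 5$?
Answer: $\frac{18390069147527201}{7653200905381920} \approx 2.4029$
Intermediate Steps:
$l = -6$
$q{\left(L \right)} = 36$ ($q{\left(L \right)} = \left(-6\right)^{2} = 36$)
$\frac{45273}{18799 + q{\left(156 \right)}} + \frac{- \frac{22669}{647} - \frac{7040}{-13433}}{46752} = \frac{45273}{18799 + 36} + \frac{- \frac{22669}{647} - \frac{7040}{-13433}}{46752} = \frac{45273}{18835} + \left(\left(-22669\right) \frac{1}{647} - - \frac{7040}{13433}\right) \frac{1}{46752} = 45273 \cdot \frac{1}{18835} + \left(- \frac{22669}{647} + \frac{7040}{13433}\right) \frac{1}{46752} = \frac{45273}{18835} - \frac{299957797}{406328691552} = \frac{18390069147527201}{7653200905381920}$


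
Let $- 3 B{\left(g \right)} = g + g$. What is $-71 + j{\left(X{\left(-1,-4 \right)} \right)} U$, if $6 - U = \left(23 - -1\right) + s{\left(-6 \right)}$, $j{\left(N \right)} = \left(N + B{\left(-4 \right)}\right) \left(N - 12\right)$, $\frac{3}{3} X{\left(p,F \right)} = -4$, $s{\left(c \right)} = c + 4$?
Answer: $- \frac{1237}{3} \approx -412.33$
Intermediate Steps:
$s{\left(c \right)} = 4 + c$
$X{\left(p,F \right)} = -4$
$B{\left(g \right)} = - \frac{2 g}{3}$ ($B{\left(g \right)} = - \frac{g + g}{3} = - \frac{2 g}{3}$)
$j{\left(N \right)} = \left(-12 + N\right) \left(\frac{8}{3} + N\right)$ ($j{\left(N \right)} = \left(N - - \frac{8}{3}\right) \left(N - 12\right) = \left(N + \frac{8}{3}\right) \left(-12 + N\right) = \left(\frac{8}{3} + N\right) \left(-12 + N\right) = \left(-12 + N\right) \left(\frac{8}{3} + N\right)$)
$U = -16$ ($U = 6 - \left(\left(23 - -1\right) + \left(4 - 6\right)\right) = 6 - \left(\left(23 + 1\right) - 2\right) = 6 - \left(24 - 2\right) = 6 - 22 = -16$)
$-71 + j{\left(X{\left(-1,-4 \right)} \right)} U = -71 + \left(-32 + \left(-4\right)^{2} - - \frac{112}{3}\right) \left(-16\right) = -71 + \left(-32 + 16 + \frac{112}{3}\right) \left(-16\right) = -71 + \frac{64}{3} \left(-16\right) = -71 - \frac{1024}{3} = - \frac{1237}{3}$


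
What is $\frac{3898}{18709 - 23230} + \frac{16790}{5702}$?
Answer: $\frac{26840597}{12889371} \approx 2.0824$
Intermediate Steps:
$\frac{3898}{18709 - 23230} + \frac{16790}{5702} = \frac{3898}{18709 - 23230} + 16790 \cdot \frac{1}{5702} = \frac{3898}{-4521} + \frac{8395}{2851} = 3898 \left(- \frac{1}{4521}\right) + \frac{8395}{2851} = - \frac{3898}{4521} + \frac{8395}{2851} = \frac{26840597}{12889371}$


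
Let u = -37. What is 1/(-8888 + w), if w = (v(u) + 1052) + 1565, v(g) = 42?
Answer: -1/6229 ≈ -0.00016054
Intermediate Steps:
w = 2659 (w = (42 + 1052) + 1565 = 1094 + 1565 = 2659)
1/(-8888 + w) = 1/(-8888 + 2659) = 1/(-6229) = -1/6229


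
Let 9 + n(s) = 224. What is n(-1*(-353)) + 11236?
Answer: 11451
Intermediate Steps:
n(s) = 215 (n(s) = -9 + 224 = 215)
n(-1*(-353)) + 11236 = 215 + 11236 = 11451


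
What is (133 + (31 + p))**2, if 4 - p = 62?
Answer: 11236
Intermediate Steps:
p = -58 (p = 4 - 1*62 = 4 - 62 = -58)
(133 + (31 + p))**2 = (133 + (31 - 58))**2 = (133 - 27)**2 = 106**2 = 11236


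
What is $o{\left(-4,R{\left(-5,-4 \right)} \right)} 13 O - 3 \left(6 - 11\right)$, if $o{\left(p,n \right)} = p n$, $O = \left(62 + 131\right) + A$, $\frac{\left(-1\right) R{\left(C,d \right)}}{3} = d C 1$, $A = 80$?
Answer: $851775$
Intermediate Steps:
$R{\left(C,d \right)} = - 3 C d$ ($R{\left(C,d \right)} = - 3 d C 1 = - 3 C d 1 = - 3 C d$)
$O = 273$ ($O = \left(62 + 131\right) + 80 = 193 + 80 = 273$)
$o{\left(p,n \right)} = n p$
$o{\left(-4,R{\left(-5,-4 \right)} \right)} 13 O - 3 \left(6 - 11\right) = \left(-3\right) \left(-5\right) \left(-4\right) \left(-4\right) 13 \cdot 273 - 3 \left(6 - 11\right) = \left(-60\right) \left(-4\right) 13 \cdot 273 - -15 = 240 \cdot 13 \cdot 273 + 15 = 3120 \cdot 273 + 15 = 851760 + 15 = 851775$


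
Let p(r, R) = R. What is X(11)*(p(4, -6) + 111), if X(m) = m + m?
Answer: 2310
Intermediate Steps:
X(m) = 2*m
X(11)*(p(4, -6) + 111) = (2*11)*(-6 + 111) = 22*105 = 2310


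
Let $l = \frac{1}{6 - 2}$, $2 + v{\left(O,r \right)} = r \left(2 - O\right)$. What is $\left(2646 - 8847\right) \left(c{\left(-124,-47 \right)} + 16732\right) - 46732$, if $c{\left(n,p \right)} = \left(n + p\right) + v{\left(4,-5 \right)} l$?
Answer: $-102753895$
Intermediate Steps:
$v{\left(O,r \right)} = -2 + r \left(2 - O\right)$
$l = \frac{1}{4} \approx 0.25$
$c{\left(n,p \right)} = 2 + n + p$ ($c{\left(n,p \right)} = \left(n + p\right) + \left(-2 + 2 \left(-5\right) - 4 \left(-5\right)\right) \frac{1}{4} = \left(n + p\right) + \left(-2 - 10 + 20\right) \frac{1}{4} = \left(n + p\right) + 8 \cdot \frac{1}{4} = \left(n + p\right) + 2 = 2 + n + p$)
$\left(2646 - 8847\right) \left(c{\left(-124,-47 \right)} + 16732\right) - 46732 = \left(2646 - 8847\right) \left(\left(2 - 124 - 47\right) + 16732\right) - 46732 = - 6201 \left(-169 + 16732\right) - 46732 = \left(-6201\right) 16563 - 46732 = -102707163 - 46732 = -102753895$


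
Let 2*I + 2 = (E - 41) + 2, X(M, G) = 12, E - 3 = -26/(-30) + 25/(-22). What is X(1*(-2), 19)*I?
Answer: -12629/55 ≈ -229.62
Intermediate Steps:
E = 901/330 (E = 3 + (-26/(-30) + 25/(-22)) = 3 + (-26*(-1/30) + 25*(-1/22)) = 3 + (13/15 - 25/22) = 3 - 89/330 = 901/330 ≈ 2.7303)
I = -12629/660 (I = -1 + ((901/330 - 41) + 2)/2 = -1 + (-12629/330 + 2)/2 = -1 + (1/2)*(-11969/330) = -1 - 11969/660 = -12629/660 ≈ -19.135)
X(1*(-2), 19)*I = 12*(-12629/660) = -12629/55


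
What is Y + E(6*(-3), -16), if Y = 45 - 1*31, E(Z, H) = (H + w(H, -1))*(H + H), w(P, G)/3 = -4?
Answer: 910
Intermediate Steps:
w(P, G) = -12 (w(P, G) = 3*(-4) = -12)
E(Z, H) = 2*H*(-12 + H) (E(Z, H) = (H - 12)*(H + H) = (-12 + H)*(2*H) = 2*H*(-12 + H))
Y = 14 (Y = 45 - 31 = 14)
Y + E(6*(-3), -16) = 14 + 2*(-16)*(-12 - 16) = 14 + 2*(-16)*(-28) = 14 + 896 = 910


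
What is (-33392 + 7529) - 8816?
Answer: -34679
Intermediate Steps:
(-33392 + 7529) - 8816 = -25863 - 8816 = -34679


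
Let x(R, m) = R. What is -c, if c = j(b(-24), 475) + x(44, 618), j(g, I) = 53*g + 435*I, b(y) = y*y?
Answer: -237197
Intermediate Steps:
b(y) = y²
c = 237197 (c = (53*(-24)² + 435*475) + 44 = (53*576 + 206625) + 44 = (30528 + 206625) + 44 = 237153 + 44 = 237197)
-c = -1*237197 = -237197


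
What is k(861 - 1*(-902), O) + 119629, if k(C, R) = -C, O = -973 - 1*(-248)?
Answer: 117866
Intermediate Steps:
O = -725 (O = -973 + 248 = -725)
k(861 - 1*(-902), O) + 119629 = -(861 - 1*(-902)) + 119629 = -(861 + 902) + 119629 = -1*1763 + 119629 = -1763 + 119629 = 117866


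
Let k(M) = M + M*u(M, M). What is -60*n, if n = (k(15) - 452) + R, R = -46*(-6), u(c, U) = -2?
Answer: 11460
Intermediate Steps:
R = 276
k(M) = -M (k(M) = M + M*(-2) = M - 2*M = -M)
n = -191 (n = (-1*15 - 452) + 276 = (-15 - 452) + 276 = -467 + 276 = -191)
-60*n = -60*(-191) = 11460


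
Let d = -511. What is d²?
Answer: 261121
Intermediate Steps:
d² = (-511)² = 261121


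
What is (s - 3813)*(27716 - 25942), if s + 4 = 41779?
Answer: 67344588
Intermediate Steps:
s = 41775 (s = -4 + 41779 = 41775)
(s - 3813)*(27716 - 25942) = (41775 - 3813)*(27716 - 25942) = 37962*1774 = 67344588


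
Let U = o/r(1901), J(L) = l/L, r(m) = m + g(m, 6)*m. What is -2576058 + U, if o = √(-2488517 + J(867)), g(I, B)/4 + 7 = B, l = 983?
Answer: -2576058 - 22*I*√13373202/290853 ≈ -2.5761e+6 - 0.27661*I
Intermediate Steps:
g(I, B) = -28 + 4*B
r(m) = -3*m (r(m) = m + (-28 + 4*6)*m = m + (-28 + 24)*m = m - 4*m = -3*m)
J(L) = 983/L
o = 22*I*√13373202/51 (o = √(-2488517 + 983/867) = √(-2157543256/867) = 22*I*√13373202/51 ≈ 1577.5*I)
U = -22*I*√13373202/290853 (U = (22*I*√13373202/51)/((-3*1901)) = (22*I*√13373202/51)/(-5703) = (22*I*√13373202/51)*(-1/5703) = -22*I*√13373202/290853 ≈ -0.27661*I)
-2576058 + U = -2576058 - 22*I*√13373202/290853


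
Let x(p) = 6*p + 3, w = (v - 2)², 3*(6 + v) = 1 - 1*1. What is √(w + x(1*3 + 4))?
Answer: √109 ≈ 10.440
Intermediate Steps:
v = -6 (v = -6 + (1 - 1*1)/3 = -6 + (1 - 1)/3 = -6 + (⅓)*0 = -6 + 0 = -6)
w = 64 (w = (-6 - 2)² = (-8)² = 64)
x(p) = 3 + 6*p
√(w + x(1*3 + 4)) = √(64 + (3 + 6*(1*3 + 4))) = √(64 + (3 + 6*(3 + 4))) = √(64 + (3 + 6*7)) = √(64 + (3 + 42)) = √(64 + 45) = √109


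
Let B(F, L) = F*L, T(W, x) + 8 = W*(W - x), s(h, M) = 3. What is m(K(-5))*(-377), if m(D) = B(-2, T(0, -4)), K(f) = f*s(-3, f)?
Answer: -6032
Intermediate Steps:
T(W, x) = -8 + W*(W - x)
K(f) = 3*f (K(f) = f*3 = 3*f)
m(D) = 16 (m(D) = -2*(-8 + 0² - 1*0*(-4)) = -2*(-8 + 0 + 0) = -2*(-8) = 16)
m(K(-5))*(-377) = 16*(-377) = -6032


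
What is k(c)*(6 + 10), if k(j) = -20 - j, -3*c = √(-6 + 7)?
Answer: -944/3 ≈ -314.67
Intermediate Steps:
c = -⅓ (c = -√(-6 + 7)/3 = -√1/3 = -⅓*1 = -⅓ ≈ -0.33333)
k(c)*(6 + 10) = (-20 - 1*(-⅓))*(6 + 10) = (-20 + ⅓)*16 = -59/3*16 = -944/3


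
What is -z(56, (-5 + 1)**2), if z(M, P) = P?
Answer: -16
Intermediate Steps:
-z(56, (-5 + 1)**2) = -(-5 + 1)**2 = -1*(-4)**2 = -1*16 = -16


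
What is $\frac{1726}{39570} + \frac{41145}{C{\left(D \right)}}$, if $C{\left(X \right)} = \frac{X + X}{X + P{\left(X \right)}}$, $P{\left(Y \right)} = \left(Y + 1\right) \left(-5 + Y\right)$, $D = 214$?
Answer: $\frac{36753716514289}{8467980} \approx 4.3403 \cdot 10^{6}$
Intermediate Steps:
$P{\left(Y \right)} = \left(1 + Y\right) \left(-5 + Y\right)$
$C{\left(X \right)} = \frac{2 X}{-5 + X^{2} - 3 X}$ ($C{\left(X \right)} = \frac{X + X}{X - \left(5 - X^{2} + 4 X\right)} = \frac{2 X}{-5 + X^{2} - 3 X}$)
$\frac{1726}{39570} + \frac{41145}{C{\left(D \right)}} = \frac{1726}{39570} + \frac{41145}{2 \cdot 214 \frac{1}{-5 + 214^{2} - 642}} = 1726 \cdot \frac{1}{39570} + \frac{41145}{2 \cdot 214 \frac{1}{-5 + 45796 - 642}} = \frac{863}{19785} + \frac{41145}{2 \cdot 214 \cdot \frac{1}{45149}} = \frac{863}{19785} + \frac{41145}{\frac{428}{45149}} = \frac{863}{19785} + 41145 \cdot \frac{45149}{428} = \frac{863}{19785} + \frac{1857655605}{428} = \frac{36753716514289}{8467980}$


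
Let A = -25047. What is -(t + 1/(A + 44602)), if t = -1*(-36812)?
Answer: -719858661/19555 ≈ -36812.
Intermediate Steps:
t = 36812
-(t + 1/(A + 44602)) = -(36812 + 1/(-25047 + 44602)) = -(36812 + 1/19555) = -1*719858661/19555 = -719858661/19555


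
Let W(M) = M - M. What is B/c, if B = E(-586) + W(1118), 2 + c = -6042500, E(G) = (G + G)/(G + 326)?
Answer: -293/392762630 ≈ -7.4600e-7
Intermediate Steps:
E(G) = 2*G/(326 + G) (E(G) = (2*G)/(326 + G) = 2*G/(326 + G))
W(M) = 0
c = -6042502 (c = -2 - 6042500 = -6042502)
B = 293/65 (B = 2*(-586)/(326 - 586) + 0 = 2*(-586)/(-260) + 0 = 2*(-586)*(-1/260) + 0 = 293/65 + 0 = 293/65 ≈ 4.5077)
B/c = (293/65)/(-6042502) = (293/65)*(-1/6042502) = -293/392762630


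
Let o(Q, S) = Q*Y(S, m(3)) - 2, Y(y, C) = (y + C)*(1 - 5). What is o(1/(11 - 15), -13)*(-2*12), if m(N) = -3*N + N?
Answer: 504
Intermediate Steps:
m(N) = -2*N
Y(y, C) = -4*C - 4*y (Y(y, C) = (C + y)*(-4) = -4*C - 4*y)
o(Q, S) = -2 + Q*(24 - 4*S) (o(Q, S) = Q*(-(-8)*3 - 4*S) - 2 = Q*(-4*(-6) - 4*S) - 2 = Q*(24 - 4*S) - 2 = -2 + Q*(24 - 4*S))
o(1/(11 - 15), -13)*(-2*12) = (-2 + 24/(11 - 15) - 4*(-13)/(11 - 15))*(-2*12) = (-2 + 24/(-4) - 4*(-13)/(-4))*(-24) = (-2 + 24*(-1/4) - 4*(-1/4)*(-13))*(-24) = (-2 - 6 - 13)*(-24) = -21*(-24) = 504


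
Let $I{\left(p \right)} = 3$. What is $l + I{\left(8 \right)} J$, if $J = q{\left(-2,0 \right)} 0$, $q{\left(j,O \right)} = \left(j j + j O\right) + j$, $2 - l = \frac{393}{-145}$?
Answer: $\frac{683}{145} \approx 4.7103$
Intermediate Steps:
$l = \frac{683}{145}$ ($l = 2 - \frac{393}{-145} = 2 - 393 \left(- \frac{1}{145}\right) = 2 - - \frac{393}{145} = 2 + \frac{393}{145} = \frac{683}{145} \approx 4.7103$)
$q{\left(j,O \right)} = j + j^{2} + O j$ ($q{\left(j,O \right)} = \left(j^{2} + O j\right) + j = j + j^{2} + O j$)
$J = 0$ ($J = - 2 \left(1 + 0 - 2\right) 0 = \left(-2\right) \left(-1\right) 0 = 2 \cdot 0 = 0$)
$l + I{\left(8 \right)} J = \frac{683}{145} + 3 \cdot 0 = \frac{683}{145} + 0 = \frac{683}{145}$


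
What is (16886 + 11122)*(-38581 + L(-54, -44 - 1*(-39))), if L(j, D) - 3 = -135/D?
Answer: -1079736408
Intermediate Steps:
L(j, D) = 3 - 135/D
(16886 + 11122)*(-38581 + L(-54, -44 - 1*(-39))) = (16886 + 11122)*(-38581 + (3 - 135/(-44 - 1*(-39)))) = 28008*(-38581 + (3 - 135/(-44 + 39))) = 28008*(-38581 + (3 - 135/(-5))) = 28008*(-38581 + (3 - 135*(-1/5))) = 28008*(-38581 + (3 + 27)) = 28008*(-38581 + 30) = 28008*(-38551) = -1079736408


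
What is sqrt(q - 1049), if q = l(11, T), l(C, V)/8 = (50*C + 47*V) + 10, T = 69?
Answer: 25*sqrt(47) ≈ 171.39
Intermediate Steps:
l(C, V) = 80 + 376*V + 400*C (l(C, V) = 8*((50*C + 47*V) + 10) = 8*((47*V + 50*C) + 10) = 8*(10 + 47*V + 50*C) = 80 + 376*V + 400*C)
q = 30424 (q = 80 + 376*69 + 400*11 = 80 + 25944 + 4400 = 30424)
sqrt(q - 1049) = sqrt(30424 - 1049) = sqrt(29375) = 25*sqrt(47)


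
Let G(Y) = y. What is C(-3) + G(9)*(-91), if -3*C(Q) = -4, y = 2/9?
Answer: -170/9 ≈ -18.889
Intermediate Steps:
y = 2/9 (y = 2*(1/9) = 2/9 ≈ 0.22222)
C(Q) = 4/3 (C(Q) = -1/3*(-4) = 4/3)
G(Y) = 2/9
C(-3) + G(9)*(-91) = 4/3 + (2/9)*(-91) = 4/3 - 182/9 = -170/9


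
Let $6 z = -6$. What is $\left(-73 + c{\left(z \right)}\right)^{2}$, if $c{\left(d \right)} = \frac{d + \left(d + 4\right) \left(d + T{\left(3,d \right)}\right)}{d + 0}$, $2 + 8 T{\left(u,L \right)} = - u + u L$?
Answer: $4356$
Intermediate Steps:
$z = -1$ ($z = \frac{1}{6} \left(-6\right) = -1$)
$T{\left(u,L \right)} = - \frac{1}{4} - \frac{u}{8} + \frac{L u}{8}$ ($T{\left(u,L \right)} = - \frac{1}{4} + \frac{- u + u L}{8} = - \frac{1}{4} + \frac{- u + L u}{8} = - \frac{1}{4} + \left(- \frac{u}{8} + \frac{L u}{8}\right) = - \frac{1}{4} - \frac{u}{8} + \frac{L u}{8}$)
$c{\left(d \right)} = \frac{d + \left(4 + d\right) \left(- \frac{5}{8} + \frac{11 d}{8}\right)}{d}$ ($c{\left(d \right)} = \frac{d + \left(d + 4\right) \left(d - \left(\frac{5}{8} - \frac{1}{8} d 3\right)\right)}{d + 0} = \frac{d + \left(4 + d\right) \left(d - \left(\frac{5}{8} - \frac{3 d}{8}\right)\right)}{d} = \frac{d + \left(4 + d\right) \left(d + \left(- \frac{5}{8} + \frac{3 d}{8}\right)\right)}{d} = \frac{d + \left(4 + d\right) \left(- \frac{5}{8} + \frac{11 d}{8}\right)}{d}$)
$\left(-73 + c{\left(z \right)}\right)^{2} = \left(-73 + \frac{-20 + 11 \left(-1\right)^{2} + 47 \left(-1\right)}{8 \left(-1\right)}\right)^{2} = \left(-73 + \frac{1}{8} \left(-1\right) \left(-20 + 11 \cdot 1 - 47\right)\right)^{2} = \left(-73 + \frac{1}{8} \left(-1\right) \left(-20 + 11 - 47\right)\right)^{2} = \left(-73 + \frac{1}{8} \left(-1\right) \left(-56\right)\right)^{2} = \left(-73 + 7\right)^{2} = \left(-66\right)^{2} = 4356$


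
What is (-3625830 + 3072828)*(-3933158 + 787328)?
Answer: 1739650281660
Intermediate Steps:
(-3625830 + 3072828)*(-3933158 + 787328) = -553002*(-3145830) = 1739650281660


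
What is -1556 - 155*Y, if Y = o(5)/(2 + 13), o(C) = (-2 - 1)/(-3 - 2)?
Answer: -7811/5 ≈ -1562.2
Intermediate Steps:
o(C) = 3/5 (o(C) = -3/(-5) = -3*(-1/5) = 3/5)
Y = 1/25 (Y = (3/5)/(2 + 13) = (3/5)/15 = (1/15)*(3/5) = 1/25 ≈ 0.040000)
-1556 - 155*Y = -1556 - 155*1/25 = -1556 - 31/5 = -7811/5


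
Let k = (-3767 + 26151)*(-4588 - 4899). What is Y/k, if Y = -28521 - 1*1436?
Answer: 29957/212357008 ≈ 0.00014107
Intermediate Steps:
k = -212357008 (k = 22384*(-9487) = -212357008)
Y = -29957 (Y = -28521 - 1436 = -29957)
Y/k = -29957/(-212357008) = -29957*(-1/212357008) = 29957/212357008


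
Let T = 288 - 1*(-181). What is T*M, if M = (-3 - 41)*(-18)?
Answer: 371448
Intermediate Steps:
M = 792 (M = -44*(-18) = 792)
T = 469 (T = 288 + 181 = 469)
T*M = 469*792 = 371448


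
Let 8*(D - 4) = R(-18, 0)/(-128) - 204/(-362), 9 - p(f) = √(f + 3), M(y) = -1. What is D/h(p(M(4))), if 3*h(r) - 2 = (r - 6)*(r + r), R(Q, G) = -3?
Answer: 3774875/12603392 + 754975*√2/6301696 ≈ 0.46894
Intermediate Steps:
p(f) = 9 - √(3 + f) (p(f) = 9 - √(f + 3) = 9 - √(3 + f))
D = 754975/185344 (D = 4 + (-3/(-128) - 204/(-362))/8 = 4 + (-3*(-1/128) - 204*(-1/362))/8 = 4 + (3/128 + 102/181)/8 = 4 + (⅛)*(13599/23168) = 4 + 13599/185344 = 754975/185344 ≈ 4.0734)
h(r) = ⅔ + 2*r*(-6 + r)/3 (h(r) = ⅔ + ((r - 6)*(r + r))/3 = ⅔ + ((-6 + r)*(2*r))/3 = ⅔ + (2*r*(-6 + r))/3 = ⅔ + 2*r*(-6 + r)/3)
D/h(p(M(4))) = 754975/(185344*(⅔ - 4*(9 - √(3 - 1)) + 2*(9 - √(3 - 1))²/3)) = 754975/(185344*(⅔ - 4*(9 - √2) + 2*(9 - √2)²/3)) = 754975/(185344*(⅔ + (-36 + 4*√2) + 2*(9 - √2)²/3)) = 754975/(185344*(-106/3 + 4*√2 + 2*(9 - √2)²/3))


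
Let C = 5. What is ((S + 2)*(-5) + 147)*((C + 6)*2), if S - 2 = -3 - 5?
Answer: 3674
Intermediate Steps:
S = -6 (S = 2 + (-3 - 5) = 2 - 8 = -6)
((S + 2)*(-5) + 147)*((C + 6)*2) = ((-6 + 2)*(-5) + 147)*((5 + 6)*2) = (-4*(-5) + 147)*(11*2) = (20 + 147)*22 = 167*22 = 3674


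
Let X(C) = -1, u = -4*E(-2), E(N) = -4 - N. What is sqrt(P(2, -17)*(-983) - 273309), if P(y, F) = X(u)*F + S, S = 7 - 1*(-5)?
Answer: 2*I*sqrt(75454) ≈ 549.38*I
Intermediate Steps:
S = 12 (S = 7 + 5 = 12)
u = 8 (u = -4*(-4 - 1*(-2)) = -4*(-4 + 2) = -4*(-2) = 8)
P(y, F) = 12 - F (P(y, F) = -F + 12 = 12 - F)
sqrt(P(2, -17)*(-983) - 273309) = sqrt((12 - 1*(-17))*(-983) - 273309) = sqrt((12 + 17)*(-983) - 273309) = sqrt(29*(-983) - 273309) = sqrt(-28507 - 273309) = sqrt(-301816) = 2*I*sqrt(75454)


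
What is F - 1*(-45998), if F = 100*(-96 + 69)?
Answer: 43298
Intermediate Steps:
F = -2700 (F = 100*(-27) = -2700)
F - 1*(-45998) = -2700 - 1*(-45998) = -2700 + 45998 = 43298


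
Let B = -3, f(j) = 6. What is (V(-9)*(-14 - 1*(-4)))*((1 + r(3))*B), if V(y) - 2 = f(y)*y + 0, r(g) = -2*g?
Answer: 7800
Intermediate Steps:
V(y) = 2 + 6*y (V(y) = 2 + (6*y + 0) = 2 + 6*y)
(V(-9)*(-14 - 1*(-4)))*((1 + r(3))*B) = ((2 + 6*(-9))*(-14 - 1*(-4)))*((1 - 2*3)*(-3)) = ((2 - 54)*(-14 + 4))*((1 - 6)*(-3)) = (-52*(-10))*(-5*(-3)) = 520*15 = 7800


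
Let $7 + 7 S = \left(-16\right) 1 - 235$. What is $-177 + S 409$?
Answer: $- \frac{106761}{7} \approx -15252.0$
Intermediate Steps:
$S = - \frac{258}{7}$ ($S = -1 + \frac{\left(-16\right) 1 - 235}{7} = -1 + \frac{-16 - 235}{7} = -1 + \frac{1}{7} \left(-251\right) = -1 - \frac{251}{7} = - \frac{258}{7} \approx -36.857$)
$-177 + S 409 = -177 - \frac{105522}{7} = - \frac{106761}{7}$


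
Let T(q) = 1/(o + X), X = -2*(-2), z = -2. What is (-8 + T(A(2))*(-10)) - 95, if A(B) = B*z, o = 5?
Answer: -937/9 ≈ -104.11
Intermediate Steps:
X = 4
A(B) = -2*B (A(B) = B*(-2) = -2*B)
T(q) = ⅑ (T(q) = 1/(5 + 4) = 1/9 = ⅑)
(-8 + T(A(2))*(-10)) - 95 = (-8 + (⅑)*(-10)) - 95 = (-8 - 10/9) - 95 = -82/9 - 95 = -937/9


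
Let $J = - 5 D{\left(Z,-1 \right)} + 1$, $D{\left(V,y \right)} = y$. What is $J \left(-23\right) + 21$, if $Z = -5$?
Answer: $-117$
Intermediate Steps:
$J = 6$ ($J = \left(-5\right) \left(-1\right) + 1 = 5 + 1 = 6$)
$J \left(-23\right) + 21 = 6 \left(-23\right) + 21 = -138 + 21 = -117$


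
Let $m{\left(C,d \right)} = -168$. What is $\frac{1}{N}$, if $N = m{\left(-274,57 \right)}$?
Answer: $- \frac{1}{168} \approx -0.0059524$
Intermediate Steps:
$N = -168$
$\frac{1}{N} = \frac{1}{-168} = - \frac{1}{168}$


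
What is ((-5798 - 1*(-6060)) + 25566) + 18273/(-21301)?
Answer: 550143955/21301 ≈ 25827.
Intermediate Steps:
((-5798 - 1*(-6060)) + 25566) + 18273/(-21301) = ((-5798 + 6060) + 25566) + 18273*(-1/21301) = (262 + 25566) - 18273/21301 = 25828 - 18273/21301 = 550143955/21301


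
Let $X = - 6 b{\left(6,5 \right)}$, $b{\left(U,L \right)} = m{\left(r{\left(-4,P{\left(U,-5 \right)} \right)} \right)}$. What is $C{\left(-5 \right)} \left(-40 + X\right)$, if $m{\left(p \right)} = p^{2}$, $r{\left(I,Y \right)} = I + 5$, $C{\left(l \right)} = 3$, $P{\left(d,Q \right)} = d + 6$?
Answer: $-138$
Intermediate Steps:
$P{\left(d,Q \right)} = 6 + d$
$r{\left(I,Y \right)} = 5 + I$
$b{\left(U,L \right)} = 1$ ($b{\left(U,L \right)} = \left(5 - 4\right)^{2} = 1^{2} = 1$)
$X = -6$ ($X = \left(-6\right) 1 = -6$)
$C{\left(-5 \right)} \left(-40 + X\right) = 3 \left(-40 - 6\right) = 3 \left(-46\right) = -138$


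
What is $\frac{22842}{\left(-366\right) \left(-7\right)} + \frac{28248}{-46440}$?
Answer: $\frac{6863966}{826245} \approx 8.3074$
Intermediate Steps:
$\frac{22842}{\left(-366\right) \left(-7\right)} + \frac{28248}{-46440} = \frac{22842}{2562} + 28248 \left(- \frac{1}{46440}\right) = 22842 \cdot \frac{1}{2562} - \frac{1177}{1935} = \frac{3807}{427} - \frac{1177}{1935} = \frac{6863966}{826245}$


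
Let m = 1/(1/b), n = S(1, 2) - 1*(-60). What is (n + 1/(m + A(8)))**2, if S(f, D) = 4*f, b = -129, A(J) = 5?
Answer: 62964225/15376 ≈ 4095.0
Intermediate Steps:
n = 64 (n = 4*1 - 1*(-60) = 4 + 60 = 64)
m = -129 (m = 1/(1/(-129)) = 1/(-1/129) = -129)
(n + 1/(m + A(8)))**2 = (64 + 1/(-129 + 5))**2 = (64 + 1/(-124))**2 = (64 - 1/124)**2 = (7935/124)**2 = 62964225/15376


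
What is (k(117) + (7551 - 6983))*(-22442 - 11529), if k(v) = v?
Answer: -23270135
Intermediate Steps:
(k(117) + (7551 - 6983))*(-22442 - 11529) = (117 + (7551 - 6983))*(-22442 - 11529) = (117 + 568)*(-33971) = 685*(-33971) = -23270135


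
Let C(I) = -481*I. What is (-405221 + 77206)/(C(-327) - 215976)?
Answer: 328015/58689 ≈ 5.5890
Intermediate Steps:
(-405221 + 77206)/(C(-327) - 215976) = (-405221 + 77206)/(-481*(-327) - 215976) = -328015/(157287 - 215976) = -328015/(-58689) = -328015*(-1/58689) = 328015/58689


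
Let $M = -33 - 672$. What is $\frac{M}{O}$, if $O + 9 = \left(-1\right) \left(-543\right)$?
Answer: $- \frac{235}{178} \approx -1.3202$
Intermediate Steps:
$M = -705$ ($M = -33 - 672 = -705$)
$O = 534$ ($O = -9 - -543 = -9 + 543 = 534$)
$\frac{M}{O} = - \frac{705}{534} = \left(-705\right) \frac{1}{534} = - \frac{235}{178}$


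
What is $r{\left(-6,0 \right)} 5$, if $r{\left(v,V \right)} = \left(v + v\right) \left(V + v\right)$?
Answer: $360$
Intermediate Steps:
$r{\left(v,V \right)} = 2 v \left(V + v\right)$
$r{\left(-6,0 \right)} 5 = 2 \left(-6\right) \left(0 - 6\right) 5 = 2 \left(-6\right) \left(-6\right) 5 = 72 \cdot 5 = 360$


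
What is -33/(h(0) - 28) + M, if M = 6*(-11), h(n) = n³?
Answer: -1815/28 ≈ -64.821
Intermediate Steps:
M = -66
-33/(h(0) - 28) + M = -33/(0³ - 28) - 66 = -33/(0 - 28) - 66 = -33/(-28) - 66 = -33*(-1/28) - 66 = 33/28 - 66 = -1815/28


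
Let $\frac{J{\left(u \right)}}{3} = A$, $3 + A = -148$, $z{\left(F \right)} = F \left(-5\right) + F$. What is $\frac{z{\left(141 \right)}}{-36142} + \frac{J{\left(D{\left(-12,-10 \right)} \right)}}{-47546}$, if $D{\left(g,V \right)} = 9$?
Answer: $\frac{21594135}{859203766} \approx 0.025133$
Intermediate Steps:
$z{\left(F \right)} = - 4 F$ ($z{\left(F \right)} = - 5 F + F = - 4 F$)
$A = -151$ ($A = -3 - 148 = -151$)
$J{\left(u \right)} = -453$ ($J{\left(u \right)} = 3 \left(-151\right) = -453$)
$\frac{z{\left(141 \right)}}{-36142} + \frac{J{\left(D{\left(-12,-10 \right)} \right)}}{-47546} = \frac{\left(-4\right) 141}{-36142} - \frac{453}{-47546} = \left(-564\right) \left(- \frac{1}{36142}\right) - - \frac{453}{47546} = \frac{282}{18071} + \frac{453}{47546} = \frac{21594135}{859203766}$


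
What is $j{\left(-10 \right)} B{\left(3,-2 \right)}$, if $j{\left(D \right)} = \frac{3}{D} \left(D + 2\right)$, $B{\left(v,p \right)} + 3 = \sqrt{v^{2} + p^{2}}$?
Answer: $- \frac{36}{5} + \frac{12 \sqrt{13}}{5} \approx 1.4533$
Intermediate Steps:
$B{\left(v,p \right)} = -3 + \sqrt{p^{2} + v^{2}}$ ($B{\left(v,p \right)} = -3 + \sqrt{v^{2} + p^{2}} = -3 + \sqrt{p^{2} + v^{2}}$)
$j{\left(D \right)} = \frac{3 \left(2 + D\right)}{D}$ ($j{\left(D \right)} = \frac{3}{D} \left(2 + D\right) = \frac{3 \left(2 + D\right)}{D}$)
$j{\left(-10 \right)} B{\left(3,-2 \right)} = \left(3 + \frac{6}{-10}\right) \left(-3 + \sqrt{\left(-2\right)^{2} + 3^{2}}\right) = \left(3 + 6 \left(- \frac{1}{10}\right)\right) \left(-3 + \sqrt{4 + 9}\right) = \left(3 - \frac{3}{5}\right) \left(-3 + \sqrt{13}\right) = \frac{12 \left(-3 + \sqrt{13}\right)}{5} = - \frac{36}{5} + \frac{12 \sqrt{13}}{5}$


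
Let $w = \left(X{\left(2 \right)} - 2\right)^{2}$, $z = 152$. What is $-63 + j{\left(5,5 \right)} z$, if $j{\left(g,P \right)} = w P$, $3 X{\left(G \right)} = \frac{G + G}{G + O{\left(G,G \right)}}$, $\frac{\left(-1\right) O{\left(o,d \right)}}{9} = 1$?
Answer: $\frac{1580377}{441} \approx 3583.6$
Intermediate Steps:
$O{\left(o,d \right)} = -9$ ($O{\left(o,d \right)} = \left(-9\right) 1 = -9$)
$X{\left(G \right)} = \frac{2 G}{3 \left(-9 + G\right)}$ ($X{\left(G \right)} = \frac{\left(G + G\right) \frac{1}{G - 9}}{3} = \frac{2 G \frac{1}{-9 + G}}{3} = \frac{2 G}{3 \left(-9 + G\right)}$)
$w = \frac{2116}{441}$ ($w = \left(\frac{2}{3} \cdot 2 \frac{1}{-9 + 2} - 2\right)^{2} = \left(\frac{2}{3} \cdot 2 \frac{1}{-7} - 2\right)^{2} = \left(\frac{2}{3} \cdot 2 \left(- \frac{1}{7}\right) - 2\right)^{2} = \left(- \frac{4}{21} - 2\right)^{2} = \left(- \frac{46}{21}\right)^{2} = \frac{2116}{441} \approx 4.7982$)
$j{\left(g,P \right)} = \frac{2116 P}{441}$
$-63 + j{\left(5,5 \right)} z = -63 + \frac{2116}{441} \cdot 5 \cdot 152 = -63 + \frac{10580}{441} \cdot 152 = -63 + \frac{1608160}{441} = \frac{1580377}{441}$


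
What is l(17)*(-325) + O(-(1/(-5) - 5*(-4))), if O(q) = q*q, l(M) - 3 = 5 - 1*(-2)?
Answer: -71449/25 ≈ -2858.0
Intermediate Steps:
l(M) = 10 (l(M) = 3 + (5 - 1*(-2)) = 3 + (5 + 2) = 3 + 7 = 10)
O(q) = q²
l(17)*(-325) + O(-(1/(-5) - 5*(-4))) = 10*(-325) + (-(1/(-5) - 5*(-4)))² = -3250 + (-(-⅕ + 20))² = -3250 + (-1*99/5)² = -3250 + (-99/5)² = -3250 + 9801/25 = -71449/25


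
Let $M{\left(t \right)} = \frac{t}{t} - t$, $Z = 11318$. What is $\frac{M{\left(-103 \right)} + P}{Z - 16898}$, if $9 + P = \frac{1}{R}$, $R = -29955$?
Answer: $- \frac{711431}{41787225} \approx -0.017025$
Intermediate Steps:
$M{\left(t \right)} = 1 - t$
$P = - \frac{269596}{29955}$ ($P = -9 + \frac{1}{-29955} = -9 - \frac{1}{29955} = - \frac{269596}{29955} \approx -9.0$)
$\frac{M{\left(-103 \right)} + P}{Z - 16898} = \frac{\left(1 - -103\right) - \frac{269596}{29955}}{11318 - 16898} = \frac{\left(1 + 103\right) - \frac{269596}{29955}}{-5580} = \left(104 - \frac{269596}{29955}\right) \left(- \frac{1}{5580}\right) = \frac{2845724}{29955} \left(- \frac{1}{5580}\right) = - \frac{711431}{41787225}$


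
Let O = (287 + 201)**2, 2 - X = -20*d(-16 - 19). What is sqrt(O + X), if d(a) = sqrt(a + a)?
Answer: sqrt(238146 + 20*I*sqrt(70)) ≈ 488.0 + 0.171*I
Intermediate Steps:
d(a) = sqrt(2)*sqrt(a) (d(a) = sqrt(2*a) = sqrt(2)*sqrt(a))
X = 2 + 20*I*sqrt(70) (X = 2 - (-20)*sqrt(2)*sqrt(-16 - 19) = 2 - (-20)*sqrt(2)*sqrt(-35) = 2 - (-20)*sqrt(2)*(I*sqrt(35)) = 2 - (-20)*I*sqrt(70) = 2 + 20*I*sqrt(70) ≈ 2.0 + 167.33*I)
O = 238144 (O = 488**2 = 238144)
sqrt(O + X) = sqrt(238144 + (2 + 20*I*sqrt(70))) = sqrt(238146 + 20*I*sqrt(70))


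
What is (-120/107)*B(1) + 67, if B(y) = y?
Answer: 7049/107 ≈ 65.879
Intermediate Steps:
(-120/107)*B(1) + 67 = -120/107*1 + 67 = -120/107 + 67 = 7049/107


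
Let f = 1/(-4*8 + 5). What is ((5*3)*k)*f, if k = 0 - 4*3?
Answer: 20/3 ≈ 6.6667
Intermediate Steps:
k = -12 (k = 0 - 12 = -12)
f = -1/27 (f = 1/(-32 + 5) = 1/(-27) = -1/27 ≈ -0.037037)
((5*3)*k)*f = ((5*3)*(-12))*(-1/27) = (15*(-12))*(-1/27) = -180*(-1/27) = 20/3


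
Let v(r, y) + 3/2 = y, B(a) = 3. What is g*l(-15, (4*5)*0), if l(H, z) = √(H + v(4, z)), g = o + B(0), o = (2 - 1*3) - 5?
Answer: -3*I*√66/2 ≈ -12.186*I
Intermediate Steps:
o = -6 (o = (2 - 3) - 5 = -1 - 5 = -6)
v(r, y) = -3/2 + y
g = -3 (g = -6 + 3 = -3)
l(H, z) = √(-3/2 + H + z) (l(H, z) = √(H + (-3/2 + z)) = √(-3/2 + H + z))
g*l(-15, (4*5)*0) = -3*√(-6 + 4*(-15) + 4*((4*5)*0))/2 = -3*√(-6 - 60 + 4*(20*0))/2 = -3*√(-6 - 60 + 4*0)/2 = -3*√(-6 - 60 + 0)/2 = -3*√(-66)/2 = -3*I*√66/2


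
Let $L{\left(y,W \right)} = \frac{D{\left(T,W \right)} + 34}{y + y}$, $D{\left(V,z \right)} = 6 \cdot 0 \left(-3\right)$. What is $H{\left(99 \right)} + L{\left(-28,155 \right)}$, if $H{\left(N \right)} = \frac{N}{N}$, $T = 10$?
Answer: $\frac{11}{28} \approx 0.39286$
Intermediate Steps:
$D{\left(V,z \right)} = 0$ ($D{\left(V,z \right)} = 0 \left(-3\right) = 0$)
$L{\left(y,W \right)} = \frac{17}{y}$ ($L{\left(y,W \right)} = \frac{0 + 34}{y + y} = \frac{34}{2 y} = 34 \frac{1}{2 y} = \frac{17}{y}$)
$H{\left(N \right)} = 1$
$H{\left(99 \right)} + L{\left(-28,155 \right)} = 1 + \frac{17}{-28} = 1 + 17 \left(- \frac{1}{28}\right) = 1 - \frac{17}{28} = \frac{11}{28}$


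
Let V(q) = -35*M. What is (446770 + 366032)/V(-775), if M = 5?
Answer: -812802/175 ≈ -4644.6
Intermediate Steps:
V(q) = -175 (V(q) = -35*5 = -175)
(446770 + 366032)/V(-775) = (446770 + 366032)/(-175) = 812802*(-1/175) = -812802/175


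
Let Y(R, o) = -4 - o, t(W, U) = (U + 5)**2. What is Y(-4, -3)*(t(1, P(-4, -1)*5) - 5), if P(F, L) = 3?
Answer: -395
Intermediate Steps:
t(W, U) = (5 + U)**2
Y(-4, -3)*(t(1, P(-4, -1)*5) - 5) = (-4 - 1*(-3))*((5 + 3*5)**2 - 5) = (-4 + 3)*((5 + 15)**2 - 5) = -(20**2 - 5) = -(400 - 5) = -1*395 = -395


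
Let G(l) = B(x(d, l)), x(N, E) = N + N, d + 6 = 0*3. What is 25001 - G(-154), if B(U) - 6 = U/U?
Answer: 24994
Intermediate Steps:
d = -6 (d = -6 + 0*3 = -6 + 0 = -6)
x(N, E) = 2*N
B(U) = 7 (B(U) = 6 + U/U = 6 + 1 = 7)
G(l) = 7
25001 - G(-154) = 25001 - 1*7 = 25001 - 7 = 24994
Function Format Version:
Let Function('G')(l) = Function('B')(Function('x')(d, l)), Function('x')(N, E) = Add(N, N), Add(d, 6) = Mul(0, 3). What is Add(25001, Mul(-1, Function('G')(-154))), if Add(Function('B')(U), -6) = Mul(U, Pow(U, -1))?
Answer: 24994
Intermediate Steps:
d = -6 (d = Add(-6, Mul(0, 3)) = Add(-6, 0) = -6)
Function('x')(N, E) = Mul(2, N)
Function('B')(U) = 7 (Function('B')(U) = Add(6, Mul(U, Pow(U, -1))) = Add(6, 1) = 7)
Function('G')(l) = 7
Add(25001, Mul(-1, Function('G')(-154))) = Add(25001, Mul(-1, 7)) = Add(25001, -7) = 24994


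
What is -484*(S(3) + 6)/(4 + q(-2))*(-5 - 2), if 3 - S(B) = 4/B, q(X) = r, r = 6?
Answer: 38962/15 ≈ 2597.5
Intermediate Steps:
q(X) = 6
S(B) = 3 - 4/B
-484*(S(3) + 6)/(4 + q(-2))*(-5 - 2) = -484*((3 - 4/3) + 6)/(4 + 6)*(-5 - 2) = -484*((3 - 4*⅓) + 6)/10*(-7) = -484*((3 - 4/3) + 6)*(⅒)*(-7) = -484*(5/3 + 6)*(⅒)*(-7) = -484*(23/3)*(⅒)*(-7) = -5566*(-7)/15 = -484*(-161/30) = 38962/15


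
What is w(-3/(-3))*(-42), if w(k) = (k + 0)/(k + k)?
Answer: -21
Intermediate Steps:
w(k) = ½ (w(k) = k/((2*k)) = k*(1/(2*k)) = ½)
w(-3/(-3))*(-42) = (½)*(-42) = -21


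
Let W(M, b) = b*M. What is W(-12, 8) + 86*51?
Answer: 4290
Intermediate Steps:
W(M, b) = M*b
W(-12, 8) + 86*51 = -12*8 + 86*51 = -96 + 4386 = 4290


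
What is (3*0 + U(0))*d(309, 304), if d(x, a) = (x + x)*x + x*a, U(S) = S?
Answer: 0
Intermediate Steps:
d(x, a) = 2*x² + a*x (d(x, a) = (2*x)*x + a*x = 2*x² + a*x)
(3*0 + U(0))*d(309, 304) = (3*0 + 0)*(309*(304 + 2*309)) = (0 + 0)*(309*(304 + 618)) = 0*(309*922) = 0*284898 = 0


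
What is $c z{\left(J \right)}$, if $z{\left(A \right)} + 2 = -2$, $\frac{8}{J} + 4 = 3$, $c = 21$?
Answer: $-84$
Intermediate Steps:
$J = -8$ ($J = \frac{8}{-4 + 3} = \frac{8}{-1} = 8 \left(-1\right) = -8$)
$z{\left(A \right)} = -4$ ($z{\left(A \right)} = -2 - 2 = -4$)
$c z{\left(J \right)} = 21 \left(-4\right) = -84$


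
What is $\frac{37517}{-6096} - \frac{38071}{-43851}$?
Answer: $- \frac{471025717}{89105232} \approx -5.2862$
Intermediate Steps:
$\frac{37517}{-6096} - \frac{38071}{-43851} = 37517 \left(- \frac{1}{6096}\right) - - \frac{38071}{43851} = - \frac{37517}{6096} + \frac{38071}{43851} = - \frac{471025717}{89105232}$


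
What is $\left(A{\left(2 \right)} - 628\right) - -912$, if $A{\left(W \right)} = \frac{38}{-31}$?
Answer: $\frac{8766}{31} \approx 282.77$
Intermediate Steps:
$A{\left(W \right)} = - \frac{38}{31}$ ($A{\left(W \right)} = 38 \left(- \frac{1}{31}\right) = - \frac{38}{31}$)
$\left(A{\left(2 \right)} - 628\right) - -912 = \left(- \frac{38}{31} - 628\right) - -912 = \left(- \frac{38}{31} - 628\right) + 912 = - \frac{19506}{31} + 912 = \frac{8766}{31}$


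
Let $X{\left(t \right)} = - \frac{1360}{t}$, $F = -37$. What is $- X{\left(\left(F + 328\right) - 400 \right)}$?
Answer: $- \frac{1360}{109} \approx -12.477$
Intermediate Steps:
$- X{\left(\left(F + 328\right) - 400 \right)} = - \frac{-1360}{\left(-37 + 328\right) - 400} = - \frac{-1360}{291 - 400} = - \frac{-1360}{-109} = - \frac{\left(-1360\right) \left(-1\right)}{109} = \left(-1\right) \frac{1360}{109} = - \frac{1360}{109}$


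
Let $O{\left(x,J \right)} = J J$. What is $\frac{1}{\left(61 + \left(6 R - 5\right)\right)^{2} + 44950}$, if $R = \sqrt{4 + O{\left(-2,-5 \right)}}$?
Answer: $\frac{24565}{1200330482} - \frac{168 \sqrt{29}}{600165241} \approx 1.8958 \cdot 10^{-5}$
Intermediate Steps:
$O{\left(x,J \right)} = J^{2}$
$R = \sqrt{29}$ ($R = \sqrt{4 + \left(-5\right)^{2}} = \sqrt{4 + 25} = \sqrt{29} \approx 5.3852$)
$\frac{1}{\left(61 + \left(6 R - 5\right)\right)^{2} + 44950} = \frac{1}{\left(61 - \left(5 - 6 \sqrt{29}\right)\right)^{2} + 44950} = \frac{1}{\left(56 + 6 \sqrt{29}\right)^{2} + 44950} = \frac{1}{44950 + \left(56 + 6 \sqrt{29}\right)^{2}}$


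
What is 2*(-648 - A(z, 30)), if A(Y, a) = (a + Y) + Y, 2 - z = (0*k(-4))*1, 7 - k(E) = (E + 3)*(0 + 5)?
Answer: -1364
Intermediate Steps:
k(E) = -8 - 5*E (k(E) = 7 - (E + 3)*(0 + 5) = 7 - (3 + E)*5 = 7 - (15 + 5*E) = 7 + (-15 - 5*E) = -8 - 5*E)
z = 2 (z = 2 - 0*(-8 - 5*(-4)) = 2 - 0*(-8 + 20) = 2 - 0*12 = 2 - 0 = 2 - 1*0 = 2 + 0 = 2)
A(Y, a) = a + 2*Y (A(Y, a) = (Y + a) + Y = a + 2*Y)
2*(-648 - A(z, 30)) = 2*(-648 - (30 + 2*2)) = 2*(-648 - (30 + 4)) = 2*(-648 - 1*34) = 2*(-648 - 34) = 2*(-682) = -1364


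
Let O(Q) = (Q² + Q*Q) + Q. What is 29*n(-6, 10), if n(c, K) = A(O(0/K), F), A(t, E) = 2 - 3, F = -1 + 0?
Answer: -29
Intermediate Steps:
O(Q) = Q + 2*Q² (O(Q) = (Q² + Q²) + Q = 2*Q² + Q = Q + 2*Q²)
F = -1
A(t, E) = -1
n(c, K) = -1
29*n(-6, 10) = 29*(-1) = -29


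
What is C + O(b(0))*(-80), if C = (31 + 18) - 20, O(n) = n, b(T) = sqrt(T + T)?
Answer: 29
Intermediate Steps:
b(T) = sqrt(2)*sqrt(T) (b(T) = sqrt(2*T) = sqrt(2)*sqrt(T))
C = 29 (C = 49 - 20 = 29)
C + O(b(0))*(-80) = 29 + (sqrt(2)*sqrt(0))*(-80) = 29 + (sqrt(2)*0)*(-80) = 29 + 0*(-80) = 29 + 0 = 29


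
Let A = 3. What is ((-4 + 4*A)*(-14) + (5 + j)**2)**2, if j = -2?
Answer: 10609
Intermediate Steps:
((-4 + 4*A)*(-14) + (5 + j)**2)**2 = ((-4 + 4*3)*(-14) + (5 - 2)**2)**2 = ((-4 + 12)*(-14) + 3**2)**2 = (8*(-14) + 9)**2 = (-112 + 9)**2 = (-103)**2 = 10609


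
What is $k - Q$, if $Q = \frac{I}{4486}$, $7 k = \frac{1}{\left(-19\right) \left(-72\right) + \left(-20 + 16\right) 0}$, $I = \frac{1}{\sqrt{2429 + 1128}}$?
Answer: $\frac{1}{9576} - \frac{\sqrt{3557}}{15956702} \approx 0.00010069$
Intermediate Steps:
$I = \frac{\sqrt{3557}}{3557}$ ($I = \frac{1}{\sqrt{3557}} = \frac{\sqrt{3557}}{3557} \approx 0.016767$)
$k = \frac{1}{9576}$ ($k = \frac{1}{7 \left(\left(-19\right) \left(-72\right) + \left(-20 + 16\right) 0\right)} = \frac{1}{7 \left(1368 - 0\right)} = \frac{1}{7 \left(1368 + 0\right)} = \frac{1}{7 \cdot 1368} = \frac{1}{7} \cdot \frac{1}{1368} = \frac{1}{9576} \approx 0.00010443$)
$Q = \frac{\sqrt{3557}}{15956702}$ ($Q = \frac{\frac{1}{3557} \sqrt{3557}}{4486} = \frac{\sqrt{3557}}{3557} \cdot \frac{1}{4486} = \frac{\sqrt{3557}}{15956702} \approx 3.7377 \cdot 10^{-6}$)
$k - Q = \frac{1}{9576} - \frac{\sqrt{3557}}{15956702}$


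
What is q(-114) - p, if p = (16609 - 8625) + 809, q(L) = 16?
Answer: -8777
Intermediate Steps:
p = 8793 (p = 7984 + 809 = 8793)
q(-114) - p = 16 - 1*8793 = 16 - 8793 = -8777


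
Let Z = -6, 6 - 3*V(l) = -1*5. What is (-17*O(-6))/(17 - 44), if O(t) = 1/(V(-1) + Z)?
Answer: -17/63 ≈ -0.26984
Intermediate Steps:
V(l) = 11/3 (V(l) = 2 - (-1)*5/3 = 2 - ⅓*(-5) = 2 + 5/3 = 11/3)
O(t) = -3/7 (O(t) = 1/(11/3 - 6) = 1/(-7/3) = -3/7)
(-17*O(-6))/(17 - 44) = (-17*(-3/7))/(17 - 44) = (51/7)/(-27) = (51/7)*(-1/27) = -17/63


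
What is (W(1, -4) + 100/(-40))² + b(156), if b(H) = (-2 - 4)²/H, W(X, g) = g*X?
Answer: 2209/52 ≈ 42.481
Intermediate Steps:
W(X, g) = X*g
b(H) = 36/H (b(H) = (-6)²/H = 36/H)
(W(1, -4) + 100/(-40))² + b(156) = (1*(-4) + 100/(-40))² + 36/156 = (-4 + 100*(-1/40))² + 36*(1/156) = (-4 - 5/2)² + 3/13 = (-13/2)² + 3/13 = 169/4 + 3/13 = 2209/52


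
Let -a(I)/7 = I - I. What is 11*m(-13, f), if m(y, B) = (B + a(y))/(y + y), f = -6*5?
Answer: 165/13 ≈ 12.692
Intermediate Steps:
a(I) = 0 (a(I) = -7*(I - I) = -7*0 = 0)
f = -30
m(y, B) = B/(2*y) (m(y, B) = (B + 0)/(y + y) = B/((2*y)) = B*(1/(2*y)) = B/(2*y))
11*m(-13, f) = 11*((½)*(-30)/(-13)) = 11*((½)*(-30)*(-1/13)) = 11*(15/13) = 165/13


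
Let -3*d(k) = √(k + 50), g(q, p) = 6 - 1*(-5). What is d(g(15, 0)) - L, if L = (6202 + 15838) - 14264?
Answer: -7776 - √61/3 ≈ -7778.6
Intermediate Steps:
g(q, p) = 11 (g(q, p) = 6 + 5 = 11)
d(k) = -√(50 + k)/3 (d(k) = -√(k + 50)/3 = -√(50 + k)/3)
L = 7776 (L = 22040 - 14264 = 7776)
d(g(15, 0)) - L = -√(50 + 11)/3 - 1*7776 = -√61/3 - 7776 = -7776 - √61/3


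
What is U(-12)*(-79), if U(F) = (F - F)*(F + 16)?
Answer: 0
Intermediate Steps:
U(F) = 0 (U(F) = 0*(16 + F) = 0)
U(-12)*(-79) = 0*(-79) = 0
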